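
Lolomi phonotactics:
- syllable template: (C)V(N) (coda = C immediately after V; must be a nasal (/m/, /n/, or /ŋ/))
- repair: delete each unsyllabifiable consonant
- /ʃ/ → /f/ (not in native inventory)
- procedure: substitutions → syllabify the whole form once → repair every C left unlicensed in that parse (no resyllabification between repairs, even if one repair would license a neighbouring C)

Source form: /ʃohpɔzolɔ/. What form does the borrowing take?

fopɔzolɔ

Substitution: /ʃ/ → /f/, giving /fohpɔzolɔ/.
Under (C)V(N), the unsyllabifiable consonants are /h/ (only a nasal (/m/, /n/, or /ŋ/) is licensed in coda position; onsets are limited to one consonant).
Deletion applies to /h/.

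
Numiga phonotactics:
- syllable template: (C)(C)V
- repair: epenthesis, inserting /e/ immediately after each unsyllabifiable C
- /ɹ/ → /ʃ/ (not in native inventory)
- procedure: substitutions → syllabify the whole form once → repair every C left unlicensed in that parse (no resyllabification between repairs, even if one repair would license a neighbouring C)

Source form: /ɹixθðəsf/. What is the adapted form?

ʃixeθðəsefe

Substitution: /ɹ/ → /ʃ/, giving /ʃixθðəsf/.
The consonants /x/, /s/, /f/ cannot be parsed into a legal (C)(C)V syllable (no codas are permitted; onsets may contain at most 2 consonants).
Epenthesis after each stranded consonant: /x/ → /xe/, /s/ → /se/, /f/ → /fe/.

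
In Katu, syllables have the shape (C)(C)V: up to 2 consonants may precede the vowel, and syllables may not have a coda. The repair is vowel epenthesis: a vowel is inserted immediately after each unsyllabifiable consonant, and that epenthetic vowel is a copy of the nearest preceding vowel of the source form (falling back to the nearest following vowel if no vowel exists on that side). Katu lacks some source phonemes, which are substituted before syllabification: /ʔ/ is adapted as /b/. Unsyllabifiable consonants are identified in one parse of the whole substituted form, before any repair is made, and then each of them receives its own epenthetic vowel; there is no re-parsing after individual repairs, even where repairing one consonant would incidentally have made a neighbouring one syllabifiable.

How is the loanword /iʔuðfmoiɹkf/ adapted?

ibuðufmoiɹikifi

Substitution: /ʔ/ → /b/, giving /ibuðfmoiɹkf/.
Syllabifying with onset maximization leaves /ð/, /ɹ/, /k/, /f/ stranded (no codas are permitted; onsets may contain at most 2 consonants).
Inserting the epenthetic vowel yields /ð/ → /ðu/, /ɹ/ → /ɹi/, /k/ → /ki/, /f/ → /fi/.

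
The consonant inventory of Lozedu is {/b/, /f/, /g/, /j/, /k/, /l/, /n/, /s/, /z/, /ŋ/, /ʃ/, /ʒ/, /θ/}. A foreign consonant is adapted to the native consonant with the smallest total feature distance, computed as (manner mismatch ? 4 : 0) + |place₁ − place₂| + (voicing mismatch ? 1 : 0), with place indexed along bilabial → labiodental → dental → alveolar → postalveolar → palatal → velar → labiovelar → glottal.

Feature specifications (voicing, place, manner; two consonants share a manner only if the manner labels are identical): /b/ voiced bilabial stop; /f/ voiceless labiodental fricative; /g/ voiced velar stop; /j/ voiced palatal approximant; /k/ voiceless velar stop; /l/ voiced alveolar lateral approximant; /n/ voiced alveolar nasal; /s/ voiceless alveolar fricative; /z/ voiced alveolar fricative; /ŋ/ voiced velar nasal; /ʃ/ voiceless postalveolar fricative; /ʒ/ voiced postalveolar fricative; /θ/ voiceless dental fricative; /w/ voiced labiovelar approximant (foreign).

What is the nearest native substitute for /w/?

j

/j/ is closest: same manner (approximant), place distance 2 (labiovelar→palatal), same voicing; total 2. Next closest is /g/ at distance 5.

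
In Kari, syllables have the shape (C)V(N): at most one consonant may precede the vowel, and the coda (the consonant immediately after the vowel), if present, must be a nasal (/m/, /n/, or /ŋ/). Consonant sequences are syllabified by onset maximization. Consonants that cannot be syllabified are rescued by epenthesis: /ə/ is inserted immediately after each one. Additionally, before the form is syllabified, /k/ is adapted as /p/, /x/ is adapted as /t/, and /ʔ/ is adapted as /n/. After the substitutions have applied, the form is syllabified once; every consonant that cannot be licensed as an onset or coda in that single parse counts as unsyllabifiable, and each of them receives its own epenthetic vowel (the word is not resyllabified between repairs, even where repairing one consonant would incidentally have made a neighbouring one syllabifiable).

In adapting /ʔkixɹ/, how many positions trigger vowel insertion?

After substitution the input is /npitɹ/.
The unsyllabifiable consonants are /n/, /t/, /ɹ/; each receives one epenthetic vowel.

3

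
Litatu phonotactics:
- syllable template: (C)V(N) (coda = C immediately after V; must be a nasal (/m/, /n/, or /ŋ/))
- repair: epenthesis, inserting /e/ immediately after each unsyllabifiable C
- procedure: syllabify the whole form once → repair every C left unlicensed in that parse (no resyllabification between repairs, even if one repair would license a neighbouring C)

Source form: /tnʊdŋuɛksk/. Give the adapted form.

The consonants /t/, /d/, /k/, /s/, /k/ cannot be parsed into a legal (C)V(N) syllable (only a nasal (/m/, /n/, or /ŋ/) is licensed in coda position; onsets are limited to one consonant).
Each unlicensed consonant becomes the onset of a new syllable: /t/ → /te/, /d/ → /de/, /k/ → /ke/, /s/ → /se/, /k/ → /ke/.

tenʊdeŋuɛkeseke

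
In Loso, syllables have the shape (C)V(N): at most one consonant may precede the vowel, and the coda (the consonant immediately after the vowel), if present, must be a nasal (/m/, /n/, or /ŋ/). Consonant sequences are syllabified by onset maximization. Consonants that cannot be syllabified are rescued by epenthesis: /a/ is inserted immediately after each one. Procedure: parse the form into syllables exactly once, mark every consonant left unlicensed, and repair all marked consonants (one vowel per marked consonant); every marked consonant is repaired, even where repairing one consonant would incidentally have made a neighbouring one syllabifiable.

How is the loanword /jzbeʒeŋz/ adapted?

jazabeʒeŋza

Under (C)V(N), the unsyllabifiable consonants are /j/, /z/, /z/ (only a nasal (/m/, /n/, or /ŋ/) is licensed in coda position; onsets are limited to one consonant).
Inserting the epenthetic vowel yields /j/ → /ja/, /z/ → /za/, /z/ → /za/.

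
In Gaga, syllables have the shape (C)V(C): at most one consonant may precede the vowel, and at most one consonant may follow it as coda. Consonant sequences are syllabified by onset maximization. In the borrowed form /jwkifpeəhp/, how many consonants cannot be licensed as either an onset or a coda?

The consonants /j/, /w/, /p/ cannot be parsed into a legal (C)V(C) syllable (at most one coda consonant is licensed; onsets are limited to one consonant).

3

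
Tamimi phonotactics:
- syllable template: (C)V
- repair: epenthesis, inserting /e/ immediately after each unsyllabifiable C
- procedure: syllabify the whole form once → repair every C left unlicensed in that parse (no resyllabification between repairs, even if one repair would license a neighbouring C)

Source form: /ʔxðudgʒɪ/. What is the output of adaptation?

ʔexeðudegeʒɪ

Syllabifying with onset maximization leaves /ʔ/, /x/, /d/, /g/ stranded (no codas are permitted; onsets are limited to one consonant).
Epenthesis after each stranded consonant: /ʔ/ → /ʔe/, /x/ → /xe/, /d/ → /de/, /g/ → /ge/.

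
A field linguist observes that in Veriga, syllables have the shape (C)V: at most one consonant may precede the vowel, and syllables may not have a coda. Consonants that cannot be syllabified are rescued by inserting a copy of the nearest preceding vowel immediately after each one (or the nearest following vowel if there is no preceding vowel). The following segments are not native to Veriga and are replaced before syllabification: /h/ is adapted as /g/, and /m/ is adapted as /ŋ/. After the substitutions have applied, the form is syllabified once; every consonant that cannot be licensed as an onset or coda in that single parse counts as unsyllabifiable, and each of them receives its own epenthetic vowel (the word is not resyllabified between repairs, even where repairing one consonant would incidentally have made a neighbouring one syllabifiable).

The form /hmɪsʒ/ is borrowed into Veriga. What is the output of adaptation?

gɪŋɪsɪʒɪ

Substitution: /h/ → /g/, /m/ → /ŋ/, giving /gŋɪsʒ/.
Under (C)V, the unsyllabifiable consonants are /g/, /s/, /ʒ/ (no codas are permitted; onsets are limited to one consonant).
Each unlicensed consonant becomes the onset of a new syllable: /g/ → /gɪ/, /s/ → /sɪ/, /ʒ/ → /ʒɪ/.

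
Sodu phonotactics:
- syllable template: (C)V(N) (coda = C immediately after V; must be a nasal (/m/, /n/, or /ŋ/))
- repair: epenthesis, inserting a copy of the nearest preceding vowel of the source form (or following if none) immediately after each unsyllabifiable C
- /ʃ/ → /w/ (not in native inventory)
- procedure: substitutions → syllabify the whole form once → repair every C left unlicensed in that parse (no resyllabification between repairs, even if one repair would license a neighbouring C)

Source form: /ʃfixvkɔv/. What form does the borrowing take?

wifixivikɔvɔ

Substitution: /ʃ/ → /w/, giving /wfixvkɔv/.
Syllabifying with onset maximization leaves /w/, /x/, /v/, /v/ stranded (only a nasal (/m/, /n/, or /ŋ/) is licensed in coda position; onsets are limited to one consonant).
Epenthesis after each stranded consonant: /w/ → /wi/, /x/ → /xi/, /v/ → /vi/, /v/ → /vɔ/.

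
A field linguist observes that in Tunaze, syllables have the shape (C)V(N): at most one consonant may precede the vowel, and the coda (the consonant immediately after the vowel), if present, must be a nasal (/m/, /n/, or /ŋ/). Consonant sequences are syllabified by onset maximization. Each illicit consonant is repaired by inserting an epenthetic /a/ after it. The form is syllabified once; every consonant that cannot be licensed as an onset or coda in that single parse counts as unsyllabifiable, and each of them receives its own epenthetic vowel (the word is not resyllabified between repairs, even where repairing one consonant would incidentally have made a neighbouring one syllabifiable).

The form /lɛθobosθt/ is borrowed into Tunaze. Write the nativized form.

lɛθobosaθata

Syllabifying with onset maximization leaves /s/, /θ/, /t/ stranded (only a nasal (/m/, /n/, or /ŋ/) is licensed in coda position; onsets are limited to one consonant).
Each unlicensed consonant becomes the onset of a new syllable: /s/ → /sa/, /θ/ → /θa/, /t/ → /ta/.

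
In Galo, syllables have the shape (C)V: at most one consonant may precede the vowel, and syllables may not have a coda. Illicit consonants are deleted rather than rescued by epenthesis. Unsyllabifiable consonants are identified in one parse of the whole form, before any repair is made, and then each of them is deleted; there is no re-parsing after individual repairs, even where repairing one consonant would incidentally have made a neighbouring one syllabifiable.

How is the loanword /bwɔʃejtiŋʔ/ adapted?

Under (C)V, the unsyllabifiable consonants are /b/, /j/, /ŋ/, /ʔ/ (no codas are permitted; onsets are limited to one consonant).
Each unlicensed consonant is deleted: /b/, /j/, /ŋ/, /ʔ/.

wɔʃeti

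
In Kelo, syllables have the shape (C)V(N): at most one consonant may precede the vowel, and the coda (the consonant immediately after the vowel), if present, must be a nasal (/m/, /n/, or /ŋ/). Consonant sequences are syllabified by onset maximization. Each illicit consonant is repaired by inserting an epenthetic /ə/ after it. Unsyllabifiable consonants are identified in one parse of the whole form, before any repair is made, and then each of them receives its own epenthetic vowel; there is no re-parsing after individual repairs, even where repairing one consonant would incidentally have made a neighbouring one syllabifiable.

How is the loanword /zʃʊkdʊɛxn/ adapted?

The consonants /z/, /k/, /x/, /n/ cannot be parsed into a legal (C)V(N) syllable (only a nasal (/m/, /n/, or /ŋ/) is licensed in coda position; onsets are limited to one consonant).
Inserting the epenthetic vowel yields /z/ → /zə/, /k/ → /kə/, /x/ → /xə/, /n/ → /nə/.

zəʃʊkədʊɛxənə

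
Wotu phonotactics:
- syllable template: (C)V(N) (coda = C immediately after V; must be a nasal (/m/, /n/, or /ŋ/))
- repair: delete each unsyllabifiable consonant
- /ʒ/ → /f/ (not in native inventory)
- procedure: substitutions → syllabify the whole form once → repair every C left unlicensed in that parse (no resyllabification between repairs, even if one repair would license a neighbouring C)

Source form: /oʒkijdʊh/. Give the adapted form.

Substitution: /ʒ/ → /f/, giving /ofkijdʊh/.
Syllabifying with onset maximization leaves /f/, /j/, /h/ stranded (only a nasal (/m/, /n/, or /ŋ/) is licensed in coda position; onsets are limited to one consonant).
Deletion applies to /f/, /j/, /h/.

okidʊ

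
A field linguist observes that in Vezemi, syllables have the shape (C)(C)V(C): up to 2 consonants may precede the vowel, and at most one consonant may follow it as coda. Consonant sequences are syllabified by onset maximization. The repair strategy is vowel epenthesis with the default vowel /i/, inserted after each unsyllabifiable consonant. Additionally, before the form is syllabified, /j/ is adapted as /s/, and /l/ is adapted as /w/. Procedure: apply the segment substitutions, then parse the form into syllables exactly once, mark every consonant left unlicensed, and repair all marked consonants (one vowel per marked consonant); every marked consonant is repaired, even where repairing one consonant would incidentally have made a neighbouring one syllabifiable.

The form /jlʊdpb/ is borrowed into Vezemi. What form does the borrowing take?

Substitution: /j/ → /s/, /l/ → /w/, giving /swʊdpb/.
Syllabifying with onset maximization leaves /p/, /b/ stranded (at most one coda consonant is licensed; onsets may contain at most 2 consonants).
Epenthesis after each stranded consonant: /p/ → /pi/, /b/ → /bi/.

swʊdpibi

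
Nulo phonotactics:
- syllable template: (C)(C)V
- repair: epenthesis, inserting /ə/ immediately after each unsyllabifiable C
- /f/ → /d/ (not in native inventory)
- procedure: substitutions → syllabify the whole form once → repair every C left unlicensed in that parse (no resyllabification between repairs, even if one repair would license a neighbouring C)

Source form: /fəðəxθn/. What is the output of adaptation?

dəðəxəθənə

Substitution: /f/ → /d/, giving /dəðəxθn/.
Syllabifying with onset maximization leaves /x/, /θ/, /n/ stranded (no codas are permitted; onsets may contain at most 2 consonants).
Epenthesis after each stranded consonant: /x/ → /xə/, /θ/ → /θə/, /n/ → /nə/.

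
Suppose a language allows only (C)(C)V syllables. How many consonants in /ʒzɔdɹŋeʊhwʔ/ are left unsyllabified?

4

The consonants /d/, /h/, /w/, /ʔ/ cannot be parsed into a legal (C)(C)V syllable (no codas are permitted; onsets may contain at most 2 consonants).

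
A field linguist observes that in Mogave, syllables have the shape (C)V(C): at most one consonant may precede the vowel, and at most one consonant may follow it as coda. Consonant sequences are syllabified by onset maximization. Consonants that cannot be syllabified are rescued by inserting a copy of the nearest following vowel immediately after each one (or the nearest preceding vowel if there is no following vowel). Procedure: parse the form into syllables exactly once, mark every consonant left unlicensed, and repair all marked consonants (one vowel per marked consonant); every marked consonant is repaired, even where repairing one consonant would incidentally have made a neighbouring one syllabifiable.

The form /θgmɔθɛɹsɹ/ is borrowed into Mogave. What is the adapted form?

Under (C)V(C), the unsyllabifiable consonants are /θ/, /g/, /s/, /ɹ/ (at most one coda consonant is licensed; onsets are limited to one consonant).
Epenthesis after each stranded consonant: /θ/ → /θɔ/, /g/ → /gɔ/, /s/ → /sɛ/, /ɹ/ → /ɹɛ/.

θɔgɔmɔθɛɹsɛɹɛ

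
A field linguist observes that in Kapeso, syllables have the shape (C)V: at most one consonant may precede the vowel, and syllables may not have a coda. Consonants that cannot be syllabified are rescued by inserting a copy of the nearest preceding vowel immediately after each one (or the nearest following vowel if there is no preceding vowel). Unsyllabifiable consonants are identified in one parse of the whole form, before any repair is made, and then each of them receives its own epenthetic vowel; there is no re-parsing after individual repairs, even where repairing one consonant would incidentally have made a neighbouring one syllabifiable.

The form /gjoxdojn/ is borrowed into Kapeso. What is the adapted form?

gojoxodojono

Syllabifying with onset maximization leaves /g/, /x/, /j/, /n/ stranded (no codas are permitted; onsets are limited to one consonant).
Epenthesis after each stranded consonant: /g/ → /go/, /x/ → /xo/, /j/ → /jo/, /n/ → /no/.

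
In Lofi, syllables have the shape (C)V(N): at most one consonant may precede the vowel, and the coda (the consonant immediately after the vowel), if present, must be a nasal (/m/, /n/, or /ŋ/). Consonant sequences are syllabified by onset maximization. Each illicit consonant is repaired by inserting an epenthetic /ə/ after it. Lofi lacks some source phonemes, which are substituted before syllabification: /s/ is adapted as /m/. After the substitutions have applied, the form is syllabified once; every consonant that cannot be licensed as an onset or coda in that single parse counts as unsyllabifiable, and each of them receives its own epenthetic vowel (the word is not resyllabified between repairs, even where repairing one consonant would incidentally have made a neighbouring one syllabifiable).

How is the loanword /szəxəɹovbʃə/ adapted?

Substitution: /s/ → /m/, giving /mzəxəɹovbʃə/.
Syllabifying with onset maximization leaves /m/, /v/, /b/ stranded (only a nasal (/m/, /n/, or /ŋ/) is licensed in coda position; onsets are limited to one consonant).
Inserting the epenthetic vowel yields /m/ → /mə/, /v/ → /və/, /b/ → /bə/.

məzəxəɹovəbəʃə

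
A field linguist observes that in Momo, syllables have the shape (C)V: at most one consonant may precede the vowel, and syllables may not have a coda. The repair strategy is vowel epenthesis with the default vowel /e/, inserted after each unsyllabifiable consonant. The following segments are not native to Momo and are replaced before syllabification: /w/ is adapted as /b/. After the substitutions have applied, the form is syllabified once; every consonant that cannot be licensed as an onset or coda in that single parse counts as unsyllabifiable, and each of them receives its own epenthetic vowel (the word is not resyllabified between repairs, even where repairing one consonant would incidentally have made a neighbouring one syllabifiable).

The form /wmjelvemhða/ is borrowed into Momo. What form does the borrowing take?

Substitution: /w/ → /b/, giving /bmjelvemhða/.
Syllabifying with onset maximization leaves /b/, /m/, /l/, /m/, /h/ stranded (no codas are permitted; onsets are limited to one consonant).
Each unlicensed consonant becomes the onset of a new syllable: /b/ → /be/, /m/ → /me/, /l/ → /le/, /m/ → /me/, /h/ → /he/.

bemejelevemeheða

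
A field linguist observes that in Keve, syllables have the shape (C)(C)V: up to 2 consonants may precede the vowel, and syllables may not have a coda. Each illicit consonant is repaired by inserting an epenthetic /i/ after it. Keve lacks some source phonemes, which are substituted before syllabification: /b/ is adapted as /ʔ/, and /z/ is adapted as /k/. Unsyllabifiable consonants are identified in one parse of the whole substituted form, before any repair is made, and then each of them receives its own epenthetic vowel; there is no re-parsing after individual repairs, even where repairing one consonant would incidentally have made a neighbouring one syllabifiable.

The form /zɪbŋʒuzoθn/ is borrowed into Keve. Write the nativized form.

kɪʔiŋʒukoθini

Substitution: /z/ → /k/, /b/ → /ʔ/, giving /kɪʔŋʒukoθn/.
Syllabifying with onset maximization leaves /ʔ/, /θ/, /n/ stranded (no codas are permitted; onsets may contain at most 2 consonants).
Each unlicensed consonant becomes the onset of a new syllable: /ʔ/ → /ʔi/, /θ/ → /θi/, /n/ → /ni/.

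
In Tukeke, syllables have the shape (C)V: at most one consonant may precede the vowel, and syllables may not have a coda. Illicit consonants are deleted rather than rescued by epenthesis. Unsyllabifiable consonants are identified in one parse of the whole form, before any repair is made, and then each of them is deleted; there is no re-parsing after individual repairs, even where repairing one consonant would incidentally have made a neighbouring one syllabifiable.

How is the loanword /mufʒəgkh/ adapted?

The consonants /f/, /g/, /k/, /h/ cannot be parsed into a legal (C)V syllable (no codas are permitted; onsets are limited to one consonant).
Deletion applies to /f/, /g/, /k/, /h/.

muʒə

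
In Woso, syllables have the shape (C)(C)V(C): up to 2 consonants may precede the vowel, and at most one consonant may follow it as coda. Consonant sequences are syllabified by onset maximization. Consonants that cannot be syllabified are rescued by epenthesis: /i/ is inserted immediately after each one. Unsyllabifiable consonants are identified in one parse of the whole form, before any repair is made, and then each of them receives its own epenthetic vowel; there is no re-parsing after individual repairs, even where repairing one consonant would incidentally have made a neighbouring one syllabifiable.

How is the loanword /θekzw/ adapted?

θekziwi

Syllabifying with onset maximization leaves /z/, /w/ stranded (at most one coda consonant is licensed; onsets may contain at most 2 consonants).
Epenthesis after each stranded consonant: /z/ → /zi/, /w/ → /wi/.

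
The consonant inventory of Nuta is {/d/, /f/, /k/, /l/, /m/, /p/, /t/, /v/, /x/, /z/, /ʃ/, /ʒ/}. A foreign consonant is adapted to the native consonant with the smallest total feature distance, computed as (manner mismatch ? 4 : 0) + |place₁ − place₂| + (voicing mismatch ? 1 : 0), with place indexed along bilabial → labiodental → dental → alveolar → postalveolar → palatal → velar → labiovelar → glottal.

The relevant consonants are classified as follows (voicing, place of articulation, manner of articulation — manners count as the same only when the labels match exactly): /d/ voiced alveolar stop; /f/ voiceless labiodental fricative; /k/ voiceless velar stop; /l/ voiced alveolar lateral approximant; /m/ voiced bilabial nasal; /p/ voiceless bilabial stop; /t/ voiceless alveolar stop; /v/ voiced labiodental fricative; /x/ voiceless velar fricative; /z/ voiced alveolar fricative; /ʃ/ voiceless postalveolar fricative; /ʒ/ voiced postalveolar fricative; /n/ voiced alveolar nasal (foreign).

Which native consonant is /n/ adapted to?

m

/m/ is closest: same manner (nasal), place distance 3 (alveolar→bilabial), same voicing; total 3. Next closest is /d/ at distance 4.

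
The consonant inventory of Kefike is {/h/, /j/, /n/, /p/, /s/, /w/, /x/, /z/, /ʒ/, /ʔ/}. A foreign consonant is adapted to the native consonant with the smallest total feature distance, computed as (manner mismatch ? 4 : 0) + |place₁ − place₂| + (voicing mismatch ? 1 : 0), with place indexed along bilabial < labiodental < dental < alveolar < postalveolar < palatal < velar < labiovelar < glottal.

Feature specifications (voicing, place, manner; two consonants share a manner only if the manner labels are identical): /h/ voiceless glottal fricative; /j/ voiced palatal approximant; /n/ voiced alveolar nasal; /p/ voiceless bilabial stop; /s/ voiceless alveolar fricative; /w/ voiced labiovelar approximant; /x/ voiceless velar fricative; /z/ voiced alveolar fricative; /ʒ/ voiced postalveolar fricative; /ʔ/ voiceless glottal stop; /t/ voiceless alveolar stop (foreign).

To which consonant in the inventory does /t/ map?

/p/ is closest: same manner (stop), place distance 3 (alveolar→bilabial), same voicing; total 3. Next closest is /s/ at distance 4.

p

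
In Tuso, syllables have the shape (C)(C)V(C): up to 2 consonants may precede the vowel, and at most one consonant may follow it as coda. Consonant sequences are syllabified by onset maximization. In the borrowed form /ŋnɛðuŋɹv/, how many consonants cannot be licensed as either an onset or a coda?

The consonants /ɹ/, /v/ cannot be parsed into a legal (C)(C)V(C) syllable (at most one coda consonant is licensed; onsets may contain at most 2 consonants).

2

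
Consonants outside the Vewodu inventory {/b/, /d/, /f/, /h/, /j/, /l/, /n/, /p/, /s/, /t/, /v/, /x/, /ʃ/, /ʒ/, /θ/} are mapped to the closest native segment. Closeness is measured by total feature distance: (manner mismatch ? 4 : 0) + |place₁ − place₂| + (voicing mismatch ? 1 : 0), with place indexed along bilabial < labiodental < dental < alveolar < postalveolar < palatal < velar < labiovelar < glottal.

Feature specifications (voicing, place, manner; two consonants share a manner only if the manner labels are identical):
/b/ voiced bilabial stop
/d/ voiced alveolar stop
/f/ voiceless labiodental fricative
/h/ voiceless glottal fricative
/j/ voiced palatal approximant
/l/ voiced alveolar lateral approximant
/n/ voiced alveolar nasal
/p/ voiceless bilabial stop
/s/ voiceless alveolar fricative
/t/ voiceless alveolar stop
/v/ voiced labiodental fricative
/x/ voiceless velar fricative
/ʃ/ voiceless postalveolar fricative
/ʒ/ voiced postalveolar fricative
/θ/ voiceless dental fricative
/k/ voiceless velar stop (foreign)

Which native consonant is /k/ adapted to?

t

/t/ is closest: same manner (stop), place distance 3 (velar→alveolar), same voicing; total 3. Next closest is /d/ at distance 4.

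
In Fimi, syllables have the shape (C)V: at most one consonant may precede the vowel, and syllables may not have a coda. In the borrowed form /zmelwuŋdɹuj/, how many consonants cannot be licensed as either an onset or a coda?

5

The consonants /z/, /l/, /ŋ/, /d/, /j/ cannot be parsed into a legal (C)V syllable (no codas are permitted; onsets are limited to one consonant).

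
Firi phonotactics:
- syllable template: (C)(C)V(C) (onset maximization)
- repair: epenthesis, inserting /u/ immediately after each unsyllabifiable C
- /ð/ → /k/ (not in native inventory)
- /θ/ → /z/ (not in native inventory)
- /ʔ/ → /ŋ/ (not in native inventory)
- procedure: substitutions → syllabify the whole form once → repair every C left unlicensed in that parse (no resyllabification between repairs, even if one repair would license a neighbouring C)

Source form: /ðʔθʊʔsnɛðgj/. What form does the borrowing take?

Substitution: /ð/ → /k/, /ʔ/ → /ŋ/, /θ/ → /z/, giving /kŋzʊŋsnɛkgj/.
Under (C)(C)V(C), the unsyllabifiable consonants are /k/, /g/, /j/ (at most one coda consonant is licensed; onsets may contain at most 2 consonants).
Inserting the epenthetic vowel yields /k/ → /ku/, /g/ → /gu/, /j/ → /ju/.

kuŋzʊŋsnɛkguju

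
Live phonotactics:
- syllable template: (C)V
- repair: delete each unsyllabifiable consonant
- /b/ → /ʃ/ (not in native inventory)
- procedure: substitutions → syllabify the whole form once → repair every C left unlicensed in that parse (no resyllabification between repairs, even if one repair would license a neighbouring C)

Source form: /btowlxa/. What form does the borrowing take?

Substitution: /b/ → /ʃ/, giving /ʃtowlxa/.
Under (C)V, the unsyllabifiable consonants are /ʃ/, /w/, /l/ (no codas are permitted; onsets are limited to one consonant).
Each unlicensed consonant is deleted: /ʃ/, /w/, /l/.

toxa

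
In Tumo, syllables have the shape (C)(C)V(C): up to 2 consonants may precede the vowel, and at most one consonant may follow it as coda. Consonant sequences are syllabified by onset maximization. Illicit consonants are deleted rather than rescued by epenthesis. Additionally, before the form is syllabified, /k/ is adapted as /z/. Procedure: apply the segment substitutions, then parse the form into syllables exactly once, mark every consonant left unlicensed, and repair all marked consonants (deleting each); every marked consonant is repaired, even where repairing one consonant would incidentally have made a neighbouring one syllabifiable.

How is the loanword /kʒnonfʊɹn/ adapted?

ʒnonfʊɹ

Substitution: /k/ → /z/, giving /zʒnonfʊɹn/.
Syllabifying with onset maximization leaves /z/, /n/ stranded (at most one coda consonant is licensed; onsets may contain at most 2 consonants).
Deleting the stranded consonants removes /z/, /n/.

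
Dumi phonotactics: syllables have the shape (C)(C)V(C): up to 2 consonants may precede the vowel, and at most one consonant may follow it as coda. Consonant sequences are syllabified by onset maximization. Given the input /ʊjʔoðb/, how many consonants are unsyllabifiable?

Under (C)(C)V(C), the unsyllabifiable consonants are /b/ (at most one coda consonant is licensed; onsets may contain at most 2 consonants).

1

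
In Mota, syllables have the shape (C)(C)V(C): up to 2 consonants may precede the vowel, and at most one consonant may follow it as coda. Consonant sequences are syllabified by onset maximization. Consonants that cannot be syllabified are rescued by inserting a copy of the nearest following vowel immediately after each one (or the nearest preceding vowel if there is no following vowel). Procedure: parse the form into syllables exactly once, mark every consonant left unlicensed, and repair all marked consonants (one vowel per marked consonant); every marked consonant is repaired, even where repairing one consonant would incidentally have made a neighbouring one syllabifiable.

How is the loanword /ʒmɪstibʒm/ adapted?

ʒmɪstibʒimi

Under (C)(C)V(C), the unsyllabifiable consonants are /ʒ/, /m/ (at most one coda consonant is licensed; onsets may contain at most 2 consonants).
Epenthesis after each stranded consonant: /ʒ/ → /ʒi/, /m/ → /mi/.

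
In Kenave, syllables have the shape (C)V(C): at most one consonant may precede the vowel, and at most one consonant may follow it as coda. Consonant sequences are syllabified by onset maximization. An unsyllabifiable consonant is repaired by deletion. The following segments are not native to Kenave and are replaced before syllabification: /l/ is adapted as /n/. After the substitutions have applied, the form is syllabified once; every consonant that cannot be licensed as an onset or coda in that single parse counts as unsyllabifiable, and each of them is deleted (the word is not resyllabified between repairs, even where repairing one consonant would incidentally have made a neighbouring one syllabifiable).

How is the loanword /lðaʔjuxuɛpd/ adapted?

Substitution: /l/ → /n/, giving /nðaʔjuxuɛpd/.
Under (C)V(C), the unsyllabifiable consonants are /n/, /d/ (at most one coda consonant is licensed; onsets are limited to one consonant).
Each unlicensed consonant is deleted: /n/, /d/.

ðaʔjuxuɛp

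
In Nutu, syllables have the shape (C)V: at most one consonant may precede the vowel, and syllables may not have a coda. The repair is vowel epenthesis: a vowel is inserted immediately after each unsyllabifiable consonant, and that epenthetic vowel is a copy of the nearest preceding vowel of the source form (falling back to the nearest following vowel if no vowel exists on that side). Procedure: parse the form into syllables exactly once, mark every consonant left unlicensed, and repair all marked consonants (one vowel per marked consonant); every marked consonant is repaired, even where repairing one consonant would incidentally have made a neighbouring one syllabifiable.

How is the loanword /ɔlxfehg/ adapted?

ɔlɔxɔfehege

The consonants /l/, /x/, /h/, /g/ cannot be parsed into a legal (C)V syllable (no codas are permitted; onsets are limited to one consonant).
Each unlicensed consonant becomes the onset of a new syllable: /l/ → /lɔ/, /x/ → /xɔ/, /h/ → /he/, /g/ → /ge/.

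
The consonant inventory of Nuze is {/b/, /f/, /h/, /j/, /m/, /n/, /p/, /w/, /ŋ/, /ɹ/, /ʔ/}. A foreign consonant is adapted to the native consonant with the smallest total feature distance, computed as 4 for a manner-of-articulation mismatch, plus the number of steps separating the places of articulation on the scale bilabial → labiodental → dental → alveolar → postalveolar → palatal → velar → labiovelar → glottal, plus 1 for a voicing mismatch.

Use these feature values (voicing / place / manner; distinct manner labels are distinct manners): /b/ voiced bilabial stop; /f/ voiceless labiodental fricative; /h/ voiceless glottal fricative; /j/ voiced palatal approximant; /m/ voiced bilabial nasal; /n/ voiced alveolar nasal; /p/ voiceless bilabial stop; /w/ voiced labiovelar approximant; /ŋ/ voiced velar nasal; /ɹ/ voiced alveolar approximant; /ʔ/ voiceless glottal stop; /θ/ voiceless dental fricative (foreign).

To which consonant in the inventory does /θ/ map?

/f/ is closest: same manner (fricative), place distance 1 (dental→labiodental), same voicing; total 1. Next closest is /h/ at distance 6.

f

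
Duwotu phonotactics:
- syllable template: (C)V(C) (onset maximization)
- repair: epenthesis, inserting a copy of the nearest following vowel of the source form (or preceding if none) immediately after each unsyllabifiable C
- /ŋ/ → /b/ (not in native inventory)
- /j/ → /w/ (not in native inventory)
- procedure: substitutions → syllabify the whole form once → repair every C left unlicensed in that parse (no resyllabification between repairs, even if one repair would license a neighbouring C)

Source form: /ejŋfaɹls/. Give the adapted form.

Substitution: /j/ → /w/, /ŋ/ → /b/, giving /ewbfaɹls/.
Under (C)V(C), the unsyllabifiable consonants are /b/, /l/, /s/ (at most one coda consonant is licensed; onsets are limited to one consonant).
Each unlicensed consonant becomes the onset of a new syllable: /b/ → /ba/, /l/ → /la/, /s/ → /sa/.

ewbafaɹlasa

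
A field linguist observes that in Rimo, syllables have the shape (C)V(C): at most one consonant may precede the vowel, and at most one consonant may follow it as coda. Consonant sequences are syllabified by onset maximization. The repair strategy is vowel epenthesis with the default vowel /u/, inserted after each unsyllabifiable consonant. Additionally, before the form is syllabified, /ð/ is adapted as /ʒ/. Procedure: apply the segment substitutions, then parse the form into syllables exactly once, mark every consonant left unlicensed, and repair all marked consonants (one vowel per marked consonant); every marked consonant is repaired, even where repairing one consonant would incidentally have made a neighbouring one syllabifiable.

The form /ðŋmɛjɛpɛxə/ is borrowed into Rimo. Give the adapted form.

Substitution: /ð/ → /ʒ/, giving /ʒŋmɛjɛpɛxə/.
Syllabifying with onset maximization leaves /ʒ/, /ŋ/ stranded (at most one coda consonant is licensed; onsets are limited to one consonant).
Inserting the epenthetic vowel yields /ʒ/ → /ʒu/, /ŋ/ → /ŋu/.

ʒuŋumɛjɛpɛxə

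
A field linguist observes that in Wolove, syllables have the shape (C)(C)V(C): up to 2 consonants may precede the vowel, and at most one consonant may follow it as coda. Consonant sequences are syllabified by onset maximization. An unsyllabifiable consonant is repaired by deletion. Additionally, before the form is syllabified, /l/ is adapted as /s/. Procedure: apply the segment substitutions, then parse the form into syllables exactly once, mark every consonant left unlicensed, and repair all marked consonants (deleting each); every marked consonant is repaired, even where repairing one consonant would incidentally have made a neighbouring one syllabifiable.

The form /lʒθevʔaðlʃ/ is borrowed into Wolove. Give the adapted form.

Substitution: /l/ → /s/, giving /sʒθevʔaðsʃ/.
Syllabifying with onset maximization leaves /s/, /s/, /ʃ/ stranded (at most one coda consonant is licensed; onsets may contain at most 2 consonants).
Deletion applies to /s/, /s/, /ʃ/.

ʒθevʔað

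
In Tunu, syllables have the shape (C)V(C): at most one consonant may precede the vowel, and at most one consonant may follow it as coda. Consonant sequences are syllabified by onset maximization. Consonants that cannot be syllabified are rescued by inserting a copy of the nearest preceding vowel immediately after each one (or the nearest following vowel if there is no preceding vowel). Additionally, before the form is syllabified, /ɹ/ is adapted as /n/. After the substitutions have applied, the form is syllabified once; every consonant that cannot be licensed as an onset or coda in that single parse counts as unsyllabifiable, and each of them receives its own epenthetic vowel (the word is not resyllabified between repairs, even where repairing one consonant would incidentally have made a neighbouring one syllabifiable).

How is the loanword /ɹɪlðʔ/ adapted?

nɪlðɪʔɪ

Substitution: /ɹ/ → /n/, giving /nɪlðʔ/.
Syllabifying with onset maximization leaves /ð/, /ʔ/ stranded (at most one coda consonant is licensed; onsets are limited to one consonant).
Epenthesis after each stranded consonant: /ð/ → /ðɪ/, /ʔ/ → /ʔɪ/.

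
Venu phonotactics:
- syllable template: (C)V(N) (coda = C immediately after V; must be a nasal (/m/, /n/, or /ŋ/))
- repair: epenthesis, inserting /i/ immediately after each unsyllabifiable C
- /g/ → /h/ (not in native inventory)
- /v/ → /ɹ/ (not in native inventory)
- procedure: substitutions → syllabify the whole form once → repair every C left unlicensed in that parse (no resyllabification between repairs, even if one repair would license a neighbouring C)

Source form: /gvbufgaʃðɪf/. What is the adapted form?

Substitution: /g/ → /h/, /v/ → /ɹ/, giving /hɹbufhaʃðɪf/.
Under (C)V(N), the unsyllabifiable consonants are /h/, /ɹ/, /f/, /ʃ/, /f/ (only a nasal (/m/, /n/, or /ŋ/) is licensed in coda position; onsets are limited to one consonant).
Epenthesis after each stranded consonant: /h/ → /hi/, /ɹ/ → /ɹi/, /f/ → /fi/, /ʃ/ → /ʃi/, /f/ → /fi/.

hiɹibufihaʃiðɪfi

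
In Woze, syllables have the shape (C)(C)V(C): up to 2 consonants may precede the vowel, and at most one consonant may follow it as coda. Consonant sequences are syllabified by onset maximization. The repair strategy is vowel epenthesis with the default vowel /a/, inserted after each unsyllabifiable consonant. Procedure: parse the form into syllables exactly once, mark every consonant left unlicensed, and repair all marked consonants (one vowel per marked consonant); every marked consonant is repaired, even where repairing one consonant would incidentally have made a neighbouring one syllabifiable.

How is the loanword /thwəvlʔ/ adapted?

tahwəvlaʔa

Under (C)(C)V(C), the unsyllabifiable consonants are /t/, /l/, /ʔ/ (at most one coda consonant is licensed; onsets may contain at most 2 consonants).
Epenthesis after each stranded consonant: /t/ → /ta/, /l/ → /la/, /ʔ/ → /ʔa/.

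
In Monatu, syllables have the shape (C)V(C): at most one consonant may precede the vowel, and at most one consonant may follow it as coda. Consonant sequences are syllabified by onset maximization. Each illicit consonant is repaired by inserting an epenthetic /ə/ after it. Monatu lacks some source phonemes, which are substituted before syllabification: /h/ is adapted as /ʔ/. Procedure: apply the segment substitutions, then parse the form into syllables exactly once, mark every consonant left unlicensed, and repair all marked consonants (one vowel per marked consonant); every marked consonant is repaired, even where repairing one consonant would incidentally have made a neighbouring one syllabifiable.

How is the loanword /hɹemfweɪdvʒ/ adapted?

ʔəɹemfəweɪdvəʒə

Substitution: /h/ → /ʔ/, giving /ʔɹemfweɪdvʒ/.
Under (C)V(C), the unsyllabifiable consonants are /ʔ/, /f/, /v/, /ʒ/ (at most one coda consonant is licensed; onsets are limited to one consonant).
Epenthesis after each stranded consonant: /ʔ/ → /ʔə/, /f/ → /fə/, /v/ → /və/, /ʒ/ → /ʒə/.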